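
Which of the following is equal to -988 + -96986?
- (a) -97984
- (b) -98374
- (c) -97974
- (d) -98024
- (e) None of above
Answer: c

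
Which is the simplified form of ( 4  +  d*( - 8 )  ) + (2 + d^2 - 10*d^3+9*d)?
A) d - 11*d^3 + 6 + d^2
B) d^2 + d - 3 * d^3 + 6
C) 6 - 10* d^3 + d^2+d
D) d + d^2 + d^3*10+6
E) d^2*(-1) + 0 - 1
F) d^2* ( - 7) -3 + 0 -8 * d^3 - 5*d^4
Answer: C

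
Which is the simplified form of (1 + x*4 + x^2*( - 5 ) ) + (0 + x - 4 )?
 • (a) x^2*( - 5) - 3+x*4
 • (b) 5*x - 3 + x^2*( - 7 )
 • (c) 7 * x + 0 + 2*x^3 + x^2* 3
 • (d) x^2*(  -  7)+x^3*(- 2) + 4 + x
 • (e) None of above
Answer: e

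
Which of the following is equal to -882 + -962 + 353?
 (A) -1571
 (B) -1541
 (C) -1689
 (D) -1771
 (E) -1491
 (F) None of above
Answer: E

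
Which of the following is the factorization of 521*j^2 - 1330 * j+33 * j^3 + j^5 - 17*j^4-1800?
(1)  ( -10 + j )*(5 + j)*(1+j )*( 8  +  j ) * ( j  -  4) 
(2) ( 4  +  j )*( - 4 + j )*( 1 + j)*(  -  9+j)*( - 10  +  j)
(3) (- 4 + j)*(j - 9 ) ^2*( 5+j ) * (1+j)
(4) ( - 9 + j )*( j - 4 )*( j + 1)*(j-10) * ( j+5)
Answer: 4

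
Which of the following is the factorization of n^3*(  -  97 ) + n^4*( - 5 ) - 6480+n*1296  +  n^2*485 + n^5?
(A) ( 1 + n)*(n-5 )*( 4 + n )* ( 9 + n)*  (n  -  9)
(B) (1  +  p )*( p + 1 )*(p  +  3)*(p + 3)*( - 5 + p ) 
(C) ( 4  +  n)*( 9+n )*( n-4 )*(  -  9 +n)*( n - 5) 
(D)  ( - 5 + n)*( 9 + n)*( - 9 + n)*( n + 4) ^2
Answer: C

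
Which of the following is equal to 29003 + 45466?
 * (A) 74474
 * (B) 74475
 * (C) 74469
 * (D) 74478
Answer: C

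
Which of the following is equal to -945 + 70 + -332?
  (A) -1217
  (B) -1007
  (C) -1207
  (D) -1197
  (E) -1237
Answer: C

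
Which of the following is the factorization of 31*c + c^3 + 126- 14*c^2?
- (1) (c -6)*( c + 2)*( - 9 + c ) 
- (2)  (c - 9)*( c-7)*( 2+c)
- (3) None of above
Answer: 2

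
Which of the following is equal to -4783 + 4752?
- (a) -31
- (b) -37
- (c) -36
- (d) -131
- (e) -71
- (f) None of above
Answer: a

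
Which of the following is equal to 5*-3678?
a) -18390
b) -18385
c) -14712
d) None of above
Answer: a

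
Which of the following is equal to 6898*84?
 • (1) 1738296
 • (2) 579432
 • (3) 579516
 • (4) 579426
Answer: 2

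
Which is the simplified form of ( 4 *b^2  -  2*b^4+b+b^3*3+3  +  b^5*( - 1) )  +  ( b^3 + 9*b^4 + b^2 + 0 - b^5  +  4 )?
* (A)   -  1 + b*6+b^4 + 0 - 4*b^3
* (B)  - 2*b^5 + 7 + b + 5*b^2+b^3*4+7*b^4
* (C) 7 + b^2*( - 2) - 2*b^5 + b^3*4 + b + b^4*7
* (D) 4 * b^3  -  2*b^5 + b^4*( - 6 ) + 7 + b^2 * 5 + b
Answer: B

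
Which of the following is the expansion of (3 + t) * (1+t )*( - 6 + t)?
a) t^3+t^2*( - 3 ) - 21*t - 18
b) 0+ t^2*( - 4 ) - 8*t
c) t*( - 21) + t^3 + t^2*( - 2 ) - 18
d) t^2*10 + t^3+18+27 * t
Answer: c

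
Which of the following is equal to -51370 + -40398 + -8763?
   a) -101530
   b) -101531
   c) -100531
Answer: c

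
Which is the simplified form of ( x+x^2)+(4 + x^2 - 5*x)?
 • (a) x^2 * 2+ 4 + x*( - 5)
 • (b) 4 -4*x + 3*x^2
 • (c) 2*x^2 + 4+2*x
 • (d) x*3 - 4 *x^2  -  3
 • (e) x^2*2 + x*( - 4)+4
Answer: e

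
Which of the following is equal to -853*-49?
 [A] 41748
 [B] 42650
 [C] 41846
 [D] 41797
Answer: D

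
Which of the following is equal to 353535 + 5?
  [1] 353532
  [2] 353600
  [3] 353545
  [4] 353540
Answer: 4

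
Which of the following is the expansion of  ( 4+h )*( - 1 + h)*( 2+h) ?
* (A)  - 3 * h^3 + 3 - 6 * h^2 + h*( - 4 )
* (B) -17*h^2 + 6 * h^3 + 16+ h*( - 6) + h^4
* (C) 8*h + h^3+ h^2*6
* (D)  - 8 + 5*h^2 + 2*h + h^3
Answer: D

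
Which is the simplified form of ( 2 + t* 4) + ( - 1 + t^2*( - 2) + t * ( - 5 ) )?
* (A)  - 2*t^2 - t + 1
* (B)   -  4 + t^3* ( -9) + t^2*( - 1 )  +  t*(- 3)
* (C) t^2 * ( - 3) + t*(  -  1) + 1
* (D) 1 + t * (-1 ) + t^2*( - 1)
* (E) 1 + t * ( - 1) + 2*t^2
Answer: A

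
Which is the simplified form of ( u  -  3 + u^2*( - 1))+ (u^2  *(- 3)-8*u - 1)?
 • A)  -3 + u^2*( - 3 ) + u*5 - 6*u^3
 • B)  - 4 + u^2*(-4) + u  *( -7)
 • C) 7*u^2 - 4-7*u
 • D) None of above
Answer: B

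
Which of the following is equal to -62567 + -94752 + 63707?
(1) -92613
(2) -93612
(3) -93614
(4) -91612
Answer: 2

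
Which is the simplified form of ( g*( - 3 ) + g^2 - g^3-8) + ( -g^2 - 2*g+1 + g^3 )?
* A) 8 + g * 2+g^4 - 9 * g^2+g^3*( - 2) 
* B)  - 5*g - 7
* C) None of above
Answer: B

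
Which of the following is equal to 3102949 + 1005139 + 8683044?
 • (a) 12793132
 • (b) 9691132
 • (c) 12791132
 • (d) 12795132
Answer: c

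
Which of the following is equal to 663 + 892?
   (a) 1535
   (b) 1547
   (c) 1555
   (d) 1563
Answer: c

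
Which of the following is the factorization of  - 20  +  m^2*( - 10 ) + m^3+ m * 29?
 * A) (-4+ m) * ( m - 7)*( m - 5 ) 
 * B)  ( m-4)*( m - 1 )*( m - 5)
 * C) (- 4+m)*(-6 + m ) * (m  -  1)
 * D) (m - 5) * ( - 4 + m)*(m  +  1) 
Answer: B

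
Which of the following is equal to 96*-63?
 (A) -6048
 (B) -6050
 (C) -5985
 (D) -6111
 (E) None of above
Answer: A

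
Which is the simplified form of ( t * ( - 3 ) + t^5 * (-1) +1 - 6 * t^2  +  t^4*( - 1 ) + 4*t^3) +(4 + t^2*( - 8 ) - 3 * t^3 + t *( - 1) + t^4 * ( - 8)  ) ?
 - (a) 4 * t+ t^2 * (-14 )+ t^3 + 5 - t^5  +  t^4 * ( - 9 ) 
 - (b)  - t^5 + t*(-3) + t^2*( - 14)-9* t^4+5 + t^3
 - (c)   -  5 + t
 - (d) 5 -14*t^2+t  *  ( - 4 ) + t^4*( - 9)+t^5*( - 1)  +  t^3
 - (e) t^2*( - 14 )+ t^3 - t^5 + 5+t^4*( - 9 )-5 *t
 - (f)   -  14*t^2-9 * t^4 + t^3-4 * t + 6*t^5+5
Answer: d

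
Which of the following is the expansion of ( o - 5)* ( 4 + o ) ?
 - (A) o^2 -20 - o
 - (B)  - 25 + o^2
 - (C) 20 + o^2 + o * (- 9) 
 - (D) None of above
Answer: A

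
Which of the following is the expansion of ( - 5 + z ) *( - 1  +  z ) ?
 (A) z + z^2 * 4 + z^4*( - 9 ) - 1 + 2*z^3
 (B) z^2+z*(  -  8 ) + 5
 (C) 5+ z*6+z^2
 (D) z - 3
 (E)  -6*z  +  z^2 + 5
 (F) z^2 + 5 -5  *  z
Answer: E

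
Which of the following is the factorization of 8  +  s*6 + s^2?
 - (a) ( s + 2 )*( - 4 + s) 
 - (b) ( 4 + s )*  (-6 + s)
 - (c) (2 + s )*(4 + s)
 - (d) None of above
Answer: c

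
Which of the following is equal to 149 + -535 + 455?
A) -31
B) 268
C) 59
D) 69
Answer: D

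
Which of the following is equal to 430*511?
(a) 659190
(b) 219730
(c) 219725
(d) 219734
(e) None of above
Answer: b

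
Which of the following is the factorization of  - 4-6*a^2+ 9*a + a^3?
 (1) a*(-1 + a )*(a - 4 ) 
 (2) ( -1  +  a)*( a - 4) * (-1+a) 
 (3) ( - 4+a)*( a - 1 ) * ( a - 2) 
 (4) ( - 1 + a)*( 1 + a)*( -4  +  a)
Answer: 2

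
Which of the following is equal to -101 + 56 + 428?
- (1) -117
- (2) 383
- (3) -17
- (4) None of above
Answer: 2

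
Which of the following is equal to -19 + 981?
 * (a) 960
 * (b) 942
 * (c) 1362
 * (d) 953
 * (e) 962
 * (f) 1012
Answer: e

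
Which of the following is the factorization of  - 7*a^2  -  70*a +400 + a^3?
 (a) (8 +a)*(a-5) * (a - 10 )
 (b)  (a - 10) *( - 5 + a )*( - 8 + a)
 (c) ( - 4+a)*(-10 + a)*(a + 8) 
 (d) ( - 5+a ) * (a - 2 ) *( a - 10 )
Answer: a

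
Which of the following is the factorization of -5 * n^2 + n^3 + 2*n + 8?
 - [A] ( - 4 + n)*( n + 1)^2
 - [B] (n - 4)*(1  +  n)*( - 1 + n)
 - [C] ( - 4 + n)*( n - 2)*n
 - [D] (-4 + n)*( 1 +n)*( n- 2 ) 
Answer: D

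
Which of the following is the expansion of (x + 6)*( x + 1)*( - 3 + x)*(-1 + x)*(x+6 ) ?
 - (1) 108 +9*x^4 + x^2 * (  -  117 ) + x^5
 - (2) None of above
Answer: 2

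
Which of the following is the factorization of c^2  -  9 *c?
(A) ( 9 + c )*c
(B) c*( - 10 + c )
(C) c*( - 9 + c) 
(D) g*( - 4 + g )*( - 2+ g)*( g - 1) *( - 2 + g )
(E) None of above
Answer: C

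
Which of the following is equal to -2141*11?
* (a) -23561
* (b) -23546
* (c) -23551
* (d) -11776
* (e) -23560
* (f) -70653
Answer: c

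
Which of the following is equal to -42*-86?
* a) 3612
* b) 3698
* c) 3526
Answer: a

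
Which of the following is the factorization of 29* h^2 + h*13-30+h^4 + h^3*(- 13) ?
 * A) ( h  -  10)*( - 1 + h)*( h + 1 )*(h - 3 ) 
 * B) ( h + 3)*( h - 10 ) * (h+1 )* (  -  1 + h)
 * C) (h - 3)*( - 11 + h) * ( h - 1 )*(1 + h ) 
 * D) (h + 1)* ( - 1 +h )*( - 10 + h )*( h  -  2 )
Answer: A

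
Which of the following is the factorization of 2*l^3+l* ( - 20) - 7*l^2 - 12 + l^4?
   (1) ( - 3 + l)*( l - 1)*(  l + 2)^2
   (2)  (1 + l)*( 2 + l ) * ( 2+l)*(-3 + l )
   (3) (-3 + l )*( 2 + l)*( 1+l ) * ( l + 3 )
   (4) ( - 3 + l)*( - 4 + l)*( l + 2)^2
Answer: 2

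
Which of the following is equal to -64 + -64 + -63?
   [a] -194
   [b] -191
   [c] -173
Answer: b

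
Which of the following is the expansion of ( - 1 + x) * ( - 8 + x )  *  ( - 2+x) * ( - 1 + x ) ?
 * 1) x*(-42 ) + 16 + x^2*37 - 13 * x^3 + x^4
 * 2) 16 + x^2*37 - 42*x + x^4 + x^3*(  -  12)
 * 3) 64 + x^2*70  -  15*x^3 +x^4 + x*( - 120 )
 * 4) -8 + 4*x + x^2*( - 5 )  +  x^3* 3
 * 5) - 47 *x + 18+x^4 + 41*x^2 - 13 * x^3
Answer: 2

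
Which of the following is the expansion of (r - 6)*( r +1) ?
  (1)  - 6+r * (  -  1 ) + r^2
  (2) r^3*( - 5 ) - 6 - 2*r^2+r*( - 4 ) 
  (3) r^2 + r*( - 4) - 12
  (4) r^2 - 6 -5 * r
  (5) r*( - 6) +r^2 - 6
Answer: 4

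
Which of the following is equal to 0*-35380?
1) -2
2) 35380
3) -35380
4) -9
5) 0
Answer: 5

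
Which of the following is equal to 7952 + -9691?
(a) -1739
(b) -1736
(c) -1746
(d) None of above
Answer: a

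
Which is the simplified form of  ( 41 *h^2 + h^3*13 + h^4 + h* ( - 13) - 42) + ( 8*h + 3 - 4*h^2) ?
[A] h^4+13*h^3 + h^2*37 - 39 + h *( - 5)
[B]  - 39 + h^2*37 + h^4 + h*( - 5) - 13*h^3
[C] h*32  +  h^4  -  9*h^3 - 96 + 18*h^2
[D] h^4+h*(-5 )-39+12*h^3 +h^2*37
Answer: A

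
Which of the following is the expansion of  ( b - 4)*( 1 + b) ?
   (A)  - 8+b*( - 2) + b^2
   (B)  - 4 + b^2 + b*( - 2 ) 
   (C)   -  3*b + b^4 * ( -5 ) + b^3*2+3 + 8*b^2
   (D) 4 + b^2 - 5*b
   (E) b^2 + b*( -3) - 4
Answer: E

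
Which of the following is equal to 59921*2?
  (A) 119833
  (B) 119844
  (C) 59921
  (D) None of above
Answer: D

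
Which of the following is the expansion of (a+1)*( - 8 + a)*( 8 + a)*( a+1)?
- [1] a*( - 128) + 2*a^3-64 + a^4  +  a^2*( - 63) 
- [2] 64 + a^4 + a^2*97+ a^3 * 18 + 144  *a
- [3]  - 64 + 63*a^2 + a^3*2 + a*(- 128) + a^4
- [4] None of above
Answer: 1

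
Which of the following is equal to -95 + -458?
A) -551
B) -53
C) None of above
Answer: C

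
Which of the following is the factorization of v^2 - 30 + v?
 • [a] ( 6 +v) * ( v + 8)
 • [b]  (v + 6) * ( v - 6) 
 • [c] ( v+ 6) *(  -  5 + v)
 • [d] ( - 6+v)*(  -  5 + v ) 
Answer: c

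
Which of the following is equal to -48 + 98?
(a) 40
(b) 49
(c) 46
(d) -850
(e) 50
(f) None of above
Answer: e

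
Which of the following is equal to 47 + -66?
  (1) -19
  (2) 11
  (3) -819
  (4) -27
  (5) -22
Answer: 1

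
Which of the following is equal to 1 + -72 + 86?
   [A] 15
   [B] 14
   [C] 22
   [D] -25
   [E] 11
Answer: A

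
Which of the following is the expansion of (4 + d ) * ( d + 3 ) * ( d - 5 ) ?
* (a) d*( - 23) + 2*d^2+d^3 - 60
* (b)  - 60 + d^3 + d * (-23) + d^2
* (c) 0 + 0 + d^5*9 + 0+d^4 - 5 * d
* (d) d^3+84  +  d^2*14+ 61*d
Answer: a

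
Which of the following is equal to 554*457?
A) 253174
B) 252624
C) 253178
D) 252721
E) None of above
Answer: C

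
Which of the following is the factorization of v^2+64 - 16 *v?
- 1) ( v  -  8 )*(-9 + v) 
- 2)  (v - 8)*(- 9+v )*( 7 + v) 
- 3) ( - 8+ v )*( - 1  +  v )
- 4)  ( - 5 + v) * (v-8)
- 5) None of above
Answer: 5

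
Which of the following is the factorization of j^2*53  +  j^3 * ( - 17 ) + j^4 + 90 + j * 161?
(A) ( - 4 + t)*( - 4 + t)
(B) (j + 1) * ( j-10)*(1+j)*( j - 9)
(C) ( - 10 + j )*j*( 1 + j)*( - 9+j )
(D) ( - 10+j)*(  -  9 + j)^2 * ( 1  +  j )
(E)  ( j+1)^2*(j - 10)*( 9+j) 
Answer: B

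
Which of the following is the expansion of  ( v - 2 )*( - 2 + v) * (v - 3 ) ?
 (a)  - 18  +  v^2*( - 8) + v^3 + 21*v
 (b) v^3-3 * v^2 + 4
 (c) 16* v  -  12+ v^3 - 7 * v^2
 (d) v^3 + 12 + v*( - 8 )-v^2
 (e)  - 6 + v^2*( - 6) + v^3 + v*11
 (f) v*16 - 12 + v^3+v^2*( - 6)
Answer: c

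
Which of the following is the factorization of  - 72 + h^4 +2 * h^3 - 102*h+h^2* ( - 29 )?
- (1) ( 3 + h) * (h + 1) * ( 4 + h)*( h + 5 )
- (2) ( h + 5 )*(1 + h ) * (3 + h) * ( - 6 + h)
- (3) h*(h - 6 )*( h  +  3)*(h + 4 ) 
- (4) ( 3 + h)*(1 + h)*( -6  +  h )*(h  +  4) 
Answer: 4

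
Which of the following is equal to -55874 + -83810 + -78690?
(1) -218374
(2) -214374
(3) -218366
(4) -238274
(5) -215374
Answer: 1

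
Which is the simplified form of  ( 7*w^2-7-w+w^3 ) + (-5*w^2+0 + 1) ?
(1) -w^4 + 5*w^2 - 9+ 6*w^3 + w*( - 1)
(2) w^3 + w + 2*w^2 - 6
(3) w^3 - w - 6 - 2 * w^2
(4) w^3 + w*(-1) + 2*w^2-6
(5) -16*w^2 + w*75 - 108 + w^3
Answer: 4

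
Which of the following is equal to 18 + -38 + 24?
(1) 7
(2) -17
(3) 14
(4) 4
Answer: 4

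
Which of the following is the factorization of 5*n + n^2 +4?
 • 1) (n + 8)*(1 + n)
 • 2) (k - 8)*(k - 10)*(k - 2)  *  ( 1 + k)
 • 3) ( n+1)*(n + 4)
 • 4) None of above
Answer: 3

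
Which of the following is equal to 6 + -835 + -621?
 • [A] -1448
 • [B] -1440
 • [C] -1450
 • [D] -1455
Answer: C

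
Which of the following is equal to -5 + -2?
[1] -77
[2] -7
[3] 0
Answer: 2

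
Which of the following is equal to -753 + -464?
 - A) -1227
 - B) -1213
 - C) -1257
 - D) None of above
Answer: D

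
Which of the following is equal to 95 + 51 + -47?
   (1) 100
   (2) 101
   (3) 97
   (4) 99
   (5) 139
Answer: 4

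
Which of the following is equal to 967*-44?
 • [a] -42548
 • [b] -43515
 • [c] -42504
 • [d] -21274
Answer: a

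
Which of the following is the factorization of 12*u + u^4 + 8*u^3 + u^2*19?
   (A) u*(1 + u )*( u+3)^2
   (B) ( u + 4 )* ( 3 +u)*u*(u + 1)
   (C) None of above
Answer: B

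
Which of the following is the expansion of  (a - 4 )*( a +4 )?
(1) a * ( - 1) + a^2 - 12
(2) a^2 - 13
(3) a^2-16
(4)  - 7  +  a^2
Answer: 3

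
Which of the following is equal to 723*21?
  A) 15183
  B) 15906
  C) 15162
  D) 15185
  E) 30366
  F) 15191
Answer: A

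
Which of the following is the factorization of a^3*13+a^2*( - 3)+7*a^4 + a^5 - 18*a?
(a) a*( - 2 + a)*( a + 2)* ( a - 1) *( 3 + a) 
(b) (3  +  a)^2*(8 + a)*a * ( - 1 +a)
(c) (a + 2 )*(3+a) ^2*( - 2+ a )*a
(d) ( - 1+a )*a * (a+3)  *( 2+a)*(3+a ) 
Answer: d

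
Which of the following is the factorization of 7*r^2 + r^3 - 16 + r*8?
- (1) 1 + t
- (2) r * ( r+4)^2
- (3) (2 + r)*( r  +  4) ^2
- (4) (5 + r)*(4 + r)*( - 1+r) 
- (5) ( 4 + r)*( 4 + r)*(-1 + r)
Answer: 5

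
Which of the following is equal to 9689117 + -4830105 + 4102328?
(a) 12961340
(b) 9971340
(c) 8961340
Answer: c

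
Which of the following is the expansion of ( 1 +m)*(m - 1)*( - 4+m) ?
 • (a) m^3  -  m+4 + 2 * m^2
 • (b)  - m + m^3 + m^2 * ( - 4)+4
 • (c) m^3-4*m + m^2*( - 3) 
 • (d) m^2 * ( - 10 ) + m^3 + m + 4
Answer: b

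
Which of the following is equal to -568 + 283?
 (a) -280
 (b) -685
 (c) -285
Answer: c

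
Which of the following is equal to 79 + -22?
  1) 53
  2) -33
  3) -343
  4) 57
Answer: 4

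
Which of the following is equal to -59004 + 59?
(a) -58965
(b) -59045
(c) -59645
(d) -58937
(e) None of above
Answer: e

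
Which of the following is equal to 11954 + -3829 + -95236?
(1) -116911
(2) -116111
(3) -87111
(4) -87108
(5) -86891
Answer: 3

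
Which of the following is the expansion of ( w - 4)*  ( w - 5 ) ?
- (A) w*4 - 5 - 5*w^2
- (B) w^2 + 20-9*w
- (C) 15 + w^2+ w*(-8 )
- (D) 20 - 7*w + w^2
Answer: B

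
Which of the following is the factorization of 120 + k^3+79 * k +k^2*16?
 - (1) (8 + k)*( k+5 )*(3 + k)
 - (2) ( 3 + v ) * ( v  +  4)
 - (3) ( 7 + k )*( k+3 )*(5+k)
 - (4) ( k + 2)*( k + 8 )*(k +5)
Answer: 1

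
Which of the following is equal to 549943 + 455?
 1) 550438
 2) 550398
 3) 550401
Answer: 2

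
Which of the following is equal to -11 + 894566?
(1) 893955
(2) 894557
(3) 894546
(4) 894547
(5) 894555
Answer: 5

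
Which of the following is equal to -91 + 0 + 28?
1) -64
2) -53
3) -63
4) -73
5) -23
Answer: 3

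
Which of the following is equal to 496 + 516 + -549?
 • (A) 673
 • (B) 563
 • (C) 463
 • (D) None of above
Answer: C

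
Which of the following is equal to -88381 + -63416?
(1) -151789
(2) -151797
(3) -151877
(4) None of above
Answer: 2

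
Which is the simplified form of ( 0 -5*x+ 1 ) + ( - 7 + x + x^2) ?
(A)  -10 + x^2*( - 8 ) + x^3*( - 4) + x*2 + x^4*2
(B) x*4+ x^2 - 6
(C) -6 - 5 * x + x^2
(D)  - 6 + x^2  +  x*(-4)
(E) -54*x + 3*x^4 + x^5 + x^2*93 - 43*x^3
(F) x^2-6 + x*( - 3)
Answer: D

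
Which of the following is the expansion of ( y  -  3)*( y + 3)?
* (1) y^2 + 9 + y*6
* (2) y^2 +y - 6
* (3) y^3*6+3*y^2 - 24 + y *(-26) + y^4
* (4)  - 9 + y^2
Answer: 4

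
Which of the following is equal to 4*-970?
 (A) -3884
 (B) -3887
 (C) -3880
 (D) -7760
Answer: C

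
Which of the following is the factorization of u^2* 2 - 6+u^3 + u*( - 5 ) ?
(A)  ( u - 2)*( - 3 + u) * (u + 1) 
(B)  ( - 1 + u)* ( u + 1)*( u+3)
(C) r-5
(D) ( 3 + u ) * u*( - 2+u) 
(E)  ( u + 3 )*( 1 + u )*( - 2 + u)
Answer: E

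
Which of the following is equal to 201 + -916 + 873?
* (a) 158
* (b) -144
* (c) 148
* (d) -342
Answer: a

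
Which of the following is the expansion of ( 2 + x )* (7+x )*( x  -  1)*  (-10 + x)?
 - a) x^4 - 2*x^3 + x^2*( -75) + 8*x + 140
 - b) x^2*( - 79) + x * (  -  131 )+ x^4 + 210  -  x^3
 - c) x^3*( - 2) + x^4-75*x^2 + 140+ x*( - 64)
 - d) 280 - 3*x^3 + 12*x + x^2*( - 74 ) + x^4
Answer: c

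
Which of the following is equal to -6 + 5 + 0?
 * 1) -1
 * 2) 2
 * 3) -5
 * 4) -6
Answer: 1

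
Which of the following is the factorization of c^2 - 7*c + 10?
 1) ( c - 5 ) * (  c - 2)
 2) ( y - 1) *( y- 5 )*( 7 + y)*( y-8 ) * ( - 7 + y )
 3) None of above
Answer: 1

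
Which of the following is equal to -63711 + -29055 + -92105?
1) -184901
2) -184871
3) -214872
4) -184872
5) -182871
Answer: 2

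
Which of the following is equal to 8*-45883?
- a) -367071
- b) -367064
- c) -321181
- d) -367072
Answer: b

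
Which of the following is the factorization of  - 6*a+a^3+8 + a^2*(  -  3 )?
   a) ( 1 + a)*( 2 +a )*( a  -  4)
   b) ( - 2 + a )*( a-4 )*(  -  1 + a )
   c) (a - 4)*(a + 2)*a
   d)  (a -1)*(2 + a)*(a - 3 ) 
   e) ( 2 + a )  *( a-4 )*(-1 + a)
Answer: e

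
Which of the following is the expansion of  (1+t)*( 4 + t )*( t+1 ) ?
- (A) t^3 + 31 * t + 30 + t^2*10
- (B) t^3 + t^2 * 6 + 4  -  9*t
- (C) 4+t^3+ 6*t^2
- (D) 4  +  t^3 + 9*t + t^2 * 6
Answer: D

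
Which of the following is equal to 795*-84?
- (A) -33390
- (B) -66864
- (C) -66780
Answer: C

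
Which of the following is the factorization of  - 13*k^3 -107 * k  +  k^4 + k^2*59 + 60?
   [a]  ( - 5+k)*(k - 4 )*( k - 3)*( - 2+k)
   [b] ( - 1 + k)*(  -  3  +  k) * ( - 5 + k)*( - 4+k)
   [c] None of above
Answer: b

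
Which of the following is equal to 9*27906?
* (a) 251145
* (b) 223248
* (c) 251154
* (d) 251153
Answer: c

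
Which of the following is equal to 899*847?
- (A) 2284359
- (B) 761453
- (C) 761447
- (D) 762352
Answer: B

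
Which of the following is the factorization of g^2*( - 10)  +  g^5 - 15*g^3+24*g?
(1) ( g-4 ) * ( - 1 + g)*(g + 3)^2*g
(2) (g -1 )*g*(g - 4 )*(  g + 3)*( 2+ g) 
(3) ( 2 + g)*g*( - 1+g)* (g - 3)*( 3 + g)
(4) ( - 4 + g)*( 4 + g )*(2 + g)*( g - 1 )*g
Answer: 2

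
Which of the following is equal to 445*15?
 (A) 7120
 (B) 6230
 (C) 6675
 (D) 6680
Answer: C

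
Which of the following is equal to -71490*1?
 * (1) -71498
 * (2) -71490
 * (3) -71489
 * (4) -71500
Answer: 2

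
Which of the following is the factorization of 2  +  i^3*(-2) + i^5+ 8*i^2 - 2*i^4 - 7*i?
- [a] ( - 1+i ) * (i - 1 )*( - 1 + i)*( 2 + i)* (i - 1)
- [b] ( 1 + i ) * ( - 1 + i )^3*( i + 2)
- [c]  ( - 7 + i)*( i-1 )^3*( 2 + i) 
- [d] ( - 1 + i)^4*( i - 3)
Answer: a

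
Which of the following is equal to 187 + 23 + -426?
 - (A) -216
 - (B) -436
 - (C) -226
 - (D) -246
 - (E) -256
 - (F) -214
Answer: A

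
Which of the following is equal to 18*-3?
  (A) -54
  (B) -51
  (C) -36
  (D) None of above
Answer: A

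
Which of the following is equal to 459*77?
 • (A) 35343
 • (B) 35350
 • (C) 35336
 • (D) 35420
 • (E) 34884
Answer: A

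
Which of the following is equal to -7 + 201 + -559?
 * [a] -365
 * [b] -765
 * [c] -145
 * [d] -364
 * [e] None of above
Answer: a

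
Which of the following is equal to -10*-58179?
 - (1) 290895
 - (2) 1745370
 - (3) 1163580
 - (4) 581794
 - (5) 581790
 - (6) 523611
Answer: 5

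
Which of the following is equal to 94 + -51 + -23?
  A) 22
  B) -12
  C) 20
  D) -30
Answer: C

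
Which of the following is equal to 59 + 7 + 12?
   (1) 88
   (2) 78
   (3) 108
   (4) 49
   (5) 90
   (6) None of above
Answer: 2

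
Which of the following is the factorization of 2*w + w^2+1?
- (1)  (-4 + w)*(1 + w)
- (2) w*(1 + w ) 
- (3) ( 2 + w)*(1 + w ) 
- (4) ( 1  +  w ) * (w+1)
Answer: 4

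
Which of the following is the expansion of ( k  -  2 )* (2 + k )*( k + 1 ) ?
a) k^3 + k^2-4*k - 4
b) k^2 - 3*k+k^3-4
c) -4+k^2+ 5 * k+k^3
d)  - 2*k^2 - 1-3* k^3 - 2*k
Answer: a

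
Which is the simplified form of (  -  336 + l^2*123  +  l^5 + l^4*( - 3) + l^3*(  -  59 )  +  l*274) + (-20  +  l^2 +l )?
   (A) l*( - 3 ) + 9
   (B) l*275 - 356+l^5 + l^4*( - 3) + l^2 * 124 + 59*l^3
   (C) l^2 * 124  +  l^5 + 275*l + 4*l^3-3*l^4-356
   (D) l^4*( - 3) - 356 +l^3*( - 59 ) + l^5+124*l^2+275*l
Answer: D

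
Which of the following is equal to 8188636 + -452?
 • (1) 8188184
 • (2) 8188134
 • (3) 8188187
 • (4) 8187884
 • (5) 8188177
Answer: 1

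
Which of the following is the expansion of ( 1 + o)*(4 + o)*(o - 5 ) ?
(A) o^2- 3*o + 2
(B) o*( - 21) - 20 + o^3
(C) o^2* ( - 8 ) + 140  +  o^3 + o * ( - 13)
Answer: B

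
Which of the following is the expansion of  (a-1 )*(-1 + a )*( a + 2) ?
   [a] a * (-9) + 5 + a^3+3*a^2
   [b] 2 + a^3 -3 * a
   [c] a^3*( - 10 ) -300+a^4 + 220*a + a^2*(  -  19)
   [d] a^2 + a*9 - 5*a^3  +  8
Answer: b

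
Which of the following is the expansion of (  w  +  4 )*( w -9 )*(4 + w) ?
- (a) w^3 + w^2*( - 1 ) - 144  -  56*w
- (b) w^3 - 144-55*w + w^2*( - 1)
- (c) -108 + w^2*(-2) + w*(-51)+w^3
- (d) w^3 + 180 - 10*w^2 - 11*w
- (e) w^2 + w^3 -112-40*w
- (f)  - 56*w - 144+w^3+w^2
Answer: a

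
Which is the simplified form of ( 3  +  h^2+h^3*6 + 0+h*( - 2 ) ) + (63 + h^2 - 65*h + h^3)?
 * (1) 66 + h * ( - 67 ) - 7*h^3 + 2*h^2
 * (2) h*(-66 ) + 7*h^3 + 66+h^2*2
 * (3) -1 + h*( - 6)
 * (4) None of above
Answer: 4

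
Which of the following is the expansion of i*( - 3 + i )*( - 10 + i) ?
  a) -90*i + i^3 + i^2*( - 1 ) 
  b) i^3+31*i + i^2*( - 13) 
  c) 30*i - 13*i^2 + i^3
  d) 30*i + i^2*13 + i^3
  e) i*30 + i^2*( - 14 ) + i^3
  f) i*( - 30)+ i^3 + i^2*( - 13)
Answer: c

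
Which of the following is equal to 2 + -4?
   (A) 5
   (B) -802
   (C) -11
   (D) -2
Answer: D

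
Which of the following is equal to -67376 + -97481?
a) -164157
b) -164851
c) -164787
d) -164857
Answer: d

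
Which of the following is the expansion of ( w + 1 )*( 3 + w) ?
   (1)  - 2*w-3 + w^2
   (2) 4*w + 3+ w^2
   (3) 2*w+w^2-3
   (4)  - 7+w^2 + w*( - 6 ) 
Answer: 2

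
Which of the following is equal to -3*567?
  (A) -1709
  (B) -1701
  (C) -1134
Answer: B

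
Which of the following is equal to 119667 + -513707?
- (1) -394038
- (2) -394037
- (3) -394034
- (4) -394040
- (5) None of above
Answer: 4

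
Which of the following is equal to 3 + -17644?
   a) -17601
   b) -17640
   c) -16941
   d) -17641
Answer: d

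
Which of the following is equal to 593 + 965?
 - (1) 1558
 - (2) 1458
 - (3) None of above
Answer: 1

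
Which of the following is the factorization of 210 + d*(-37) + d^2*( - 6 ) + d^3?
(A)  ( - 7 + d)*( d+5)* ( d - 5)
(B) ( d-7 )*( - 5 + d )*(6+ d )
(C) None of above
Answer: B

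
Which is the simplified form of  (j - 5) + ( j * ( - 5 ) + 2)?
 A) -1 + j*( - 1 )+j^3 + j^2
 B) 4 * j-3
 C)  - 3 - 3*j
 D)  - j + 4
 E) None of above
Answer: E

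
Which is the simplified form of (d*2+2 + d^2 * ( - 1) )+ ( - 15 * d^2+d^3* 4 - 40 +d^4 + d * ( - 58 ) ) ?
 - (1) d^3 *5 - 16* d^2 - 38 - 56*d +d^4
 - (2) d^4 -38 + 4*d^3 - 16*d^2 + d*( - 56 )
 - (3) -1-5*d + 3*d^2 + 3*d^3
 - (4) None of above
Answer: 2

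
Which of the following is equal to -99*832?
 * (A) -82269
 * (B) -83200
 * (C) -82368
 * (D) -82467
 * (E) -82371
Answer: C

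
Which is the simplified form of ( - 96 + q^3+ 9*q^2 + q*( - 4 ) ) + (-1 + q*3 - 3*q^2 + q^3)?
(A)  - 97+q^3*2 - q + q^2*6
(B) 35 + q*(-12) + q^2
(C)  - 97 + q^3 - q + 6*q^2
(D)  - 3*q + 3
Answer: A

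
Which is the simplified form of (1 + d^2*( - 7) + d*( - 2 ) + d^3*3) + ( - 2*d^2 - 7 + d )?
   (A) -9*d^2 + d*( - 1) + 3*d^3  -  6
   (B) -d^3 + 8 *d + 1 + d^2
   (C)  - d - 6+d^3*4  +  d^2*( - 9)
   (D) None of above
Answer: A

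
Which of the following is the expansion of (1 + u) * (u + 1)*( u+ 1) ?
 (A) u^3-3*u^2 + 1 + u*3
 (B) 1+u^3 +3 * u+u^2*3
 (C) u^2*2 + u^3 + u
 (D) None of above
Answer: B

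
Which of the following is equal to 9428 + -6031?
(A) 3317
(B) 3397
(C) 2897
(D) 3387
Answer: B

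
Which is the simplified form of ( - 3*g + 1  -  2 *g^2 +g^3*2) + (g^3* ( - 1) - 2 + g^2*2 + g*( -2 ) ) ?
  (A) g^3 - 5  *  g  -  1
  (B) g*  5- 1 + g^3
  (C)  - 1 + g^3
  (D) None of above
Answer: A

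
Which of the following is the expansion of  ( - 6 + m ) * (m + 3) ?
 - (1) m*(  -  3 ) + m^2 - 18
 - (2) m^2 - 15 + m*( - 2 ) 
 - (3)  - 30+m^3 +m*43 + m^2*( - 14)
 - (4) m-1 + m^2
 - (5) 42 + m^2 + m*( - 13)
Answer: 1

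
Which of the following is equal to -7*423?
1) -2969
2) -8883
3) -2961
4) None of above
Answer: 3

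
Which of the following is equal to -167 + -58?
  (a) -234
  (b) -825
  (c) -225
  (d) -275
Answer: c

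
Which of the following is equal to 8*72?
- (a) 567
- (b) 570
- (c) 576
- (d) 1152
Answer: c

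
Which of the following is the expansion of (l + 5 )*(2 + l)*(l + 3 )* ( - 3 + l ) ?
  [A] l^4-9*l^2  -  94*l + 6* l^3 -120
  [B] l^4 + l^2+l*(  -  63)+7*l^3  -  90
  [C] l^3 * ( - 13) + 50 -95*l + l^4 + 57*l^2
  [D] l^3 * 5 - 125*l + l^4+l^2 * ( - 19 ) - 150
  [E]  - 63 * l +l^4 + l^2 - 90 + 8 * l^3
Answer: B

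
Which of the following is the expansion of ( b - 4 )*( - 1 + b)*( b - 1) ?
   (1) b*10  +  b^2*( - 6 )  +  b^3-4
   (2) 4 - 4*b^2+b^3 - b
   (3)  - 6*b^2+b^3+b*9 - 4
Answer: 3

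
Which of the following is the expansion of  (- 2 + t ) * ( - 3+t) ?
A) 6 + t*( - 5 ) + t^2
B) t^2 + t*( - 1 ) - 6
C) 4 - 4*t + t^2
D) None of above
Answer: A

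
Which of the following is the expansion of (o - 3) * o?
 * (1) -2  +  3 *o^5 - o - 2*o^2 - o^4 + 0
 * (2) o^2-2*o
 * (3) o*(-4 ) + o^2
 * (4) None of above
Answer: 4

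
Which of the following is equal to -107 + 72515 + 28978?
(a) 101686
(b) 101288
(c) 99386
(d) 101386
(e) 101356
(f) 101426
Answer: d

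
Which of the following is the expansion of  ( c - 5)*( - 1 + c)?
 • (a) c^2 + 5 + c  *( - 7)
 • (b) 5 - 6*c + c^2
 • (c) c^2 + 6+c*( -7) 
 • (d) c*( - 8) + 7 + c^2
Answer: b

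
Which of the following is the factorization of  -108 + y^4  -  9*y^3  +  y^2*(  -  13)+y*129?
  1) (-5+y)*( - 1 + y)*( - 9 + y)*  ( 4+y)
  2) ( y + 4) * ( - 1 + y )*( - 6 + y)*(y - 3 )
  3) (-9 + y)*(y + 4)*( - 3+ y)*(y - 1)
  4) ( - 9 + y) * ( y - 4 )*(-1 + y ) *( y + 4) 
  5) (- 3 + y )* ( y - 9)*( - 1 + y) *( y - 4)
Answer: 3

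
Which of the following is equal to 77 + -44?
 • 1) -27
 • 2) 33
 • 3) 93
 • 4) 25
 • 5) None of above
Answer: 2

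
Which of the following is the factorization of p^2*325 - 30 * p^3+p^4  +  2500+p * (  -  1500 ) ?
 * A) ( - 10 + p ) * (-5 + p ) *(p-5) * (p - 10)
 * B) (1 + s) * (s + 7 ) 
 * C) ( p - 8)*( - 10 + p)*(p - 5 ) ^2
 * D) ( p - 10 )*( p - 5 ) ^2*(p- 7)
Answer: A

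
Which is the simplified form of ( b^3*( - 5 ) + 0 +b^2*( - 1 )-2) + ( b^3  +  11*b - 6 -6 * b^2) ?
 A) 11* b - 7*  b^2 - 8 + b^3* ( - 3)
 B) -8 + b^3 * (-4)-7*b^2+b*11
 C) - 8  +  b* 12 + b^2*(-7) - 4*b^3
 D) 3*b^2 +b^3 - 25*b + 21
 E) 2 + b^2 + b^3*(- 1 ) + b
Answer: B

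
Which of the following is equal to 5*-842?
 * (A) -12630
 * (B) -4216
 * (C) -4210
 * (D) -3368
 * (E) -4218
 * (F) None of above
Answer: C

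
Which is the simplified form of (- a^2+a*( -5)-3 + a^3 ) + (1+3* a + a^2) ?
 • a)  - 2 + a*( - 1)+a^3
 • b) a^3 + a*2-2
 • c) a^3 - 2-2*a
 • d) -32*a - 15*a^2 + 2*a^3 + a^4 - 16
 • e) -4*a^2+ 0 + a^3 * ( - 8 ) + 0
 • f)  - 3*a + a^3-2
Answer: c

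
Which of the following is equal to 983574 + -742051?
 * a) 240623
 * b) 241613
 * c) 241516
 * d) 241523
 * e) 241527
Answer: d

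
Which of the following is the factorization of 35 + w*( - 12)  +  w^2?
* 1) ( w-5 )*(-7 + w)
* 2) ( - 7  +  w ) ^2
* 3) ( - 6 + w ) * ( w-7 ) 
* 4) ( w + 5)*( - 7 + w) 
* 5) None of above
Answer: 1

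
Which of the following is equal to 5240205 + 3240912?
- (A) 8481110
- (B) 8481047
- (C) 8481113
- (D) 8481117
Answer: D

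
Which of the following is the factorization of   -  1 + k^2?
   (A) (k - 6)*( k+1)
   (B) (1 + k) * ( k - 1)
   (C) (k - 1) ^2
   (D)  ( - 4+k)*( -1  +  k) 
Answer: B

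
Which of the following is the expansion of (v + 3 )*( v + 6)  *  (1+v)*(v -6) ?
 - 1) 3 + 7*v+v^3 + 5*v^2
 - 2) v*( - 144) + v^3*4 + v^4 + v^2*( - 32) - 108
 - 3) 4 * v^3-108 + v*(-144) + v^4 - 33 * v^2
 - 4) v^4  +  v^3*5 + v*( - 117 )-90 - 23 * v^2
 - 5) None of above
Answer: 3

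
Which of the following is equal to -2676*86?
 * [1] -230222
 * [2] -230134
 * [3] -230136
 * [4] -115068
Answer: 3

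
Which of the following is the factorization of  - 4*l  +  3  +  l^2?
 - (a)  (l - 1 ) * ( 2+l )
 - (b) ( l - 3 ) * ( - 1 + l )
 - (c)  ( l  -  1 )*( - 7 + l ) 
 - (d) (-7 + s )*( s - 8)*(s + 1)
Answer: b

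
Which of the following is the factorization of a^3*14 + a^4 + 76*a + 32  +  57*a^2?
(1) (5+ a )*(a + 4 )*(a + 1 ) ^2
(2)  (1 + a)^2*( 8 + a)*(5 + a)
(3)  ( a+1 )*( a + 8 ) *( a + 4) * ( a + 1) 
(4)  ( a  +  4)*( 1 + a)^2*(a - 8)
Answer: 3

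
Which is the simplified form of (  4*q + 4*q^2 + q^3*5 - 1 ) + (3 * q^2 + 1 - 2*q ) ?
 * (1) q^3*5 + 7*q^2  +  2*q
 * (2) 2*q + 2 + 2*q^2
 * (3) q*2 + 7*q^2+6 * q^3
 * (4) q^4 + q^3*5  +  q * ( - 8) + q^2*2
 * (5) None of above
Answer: 1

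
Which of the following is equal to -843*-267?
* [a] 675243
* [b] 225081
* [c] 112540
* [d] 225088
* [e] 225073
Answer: b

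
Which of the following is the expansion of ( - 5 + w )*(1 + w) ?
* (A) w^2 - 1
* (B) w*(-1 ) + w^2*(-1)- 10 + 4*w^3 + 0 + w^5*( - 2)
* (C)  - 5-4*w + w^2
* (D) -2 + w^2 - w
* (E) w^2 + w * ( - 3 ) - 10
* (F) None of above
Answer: C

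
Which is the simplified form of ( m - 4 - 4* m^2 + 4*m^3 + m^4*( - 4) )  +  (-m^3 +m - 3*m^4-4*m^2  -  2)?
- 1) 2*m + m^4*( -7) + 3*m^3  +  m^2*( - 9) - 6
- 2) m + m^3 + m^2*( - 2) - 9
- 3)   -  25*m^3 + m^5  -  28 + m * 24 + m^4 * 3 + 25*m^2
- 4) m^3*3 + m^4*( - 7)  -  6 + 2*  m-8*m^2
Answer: 4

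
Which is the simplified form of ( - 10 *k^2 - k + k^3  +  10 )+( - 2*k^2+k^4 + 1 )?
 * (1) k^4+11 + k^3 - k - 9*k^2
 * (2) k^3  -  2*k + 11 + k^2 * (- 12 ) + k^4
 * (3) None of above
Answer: 3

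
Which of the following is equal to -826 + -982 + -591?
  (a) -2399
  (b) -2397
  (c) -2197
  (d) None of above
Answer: a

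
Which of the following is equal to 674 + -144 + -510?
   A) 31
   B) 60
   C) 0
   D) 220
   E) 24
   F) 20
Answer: F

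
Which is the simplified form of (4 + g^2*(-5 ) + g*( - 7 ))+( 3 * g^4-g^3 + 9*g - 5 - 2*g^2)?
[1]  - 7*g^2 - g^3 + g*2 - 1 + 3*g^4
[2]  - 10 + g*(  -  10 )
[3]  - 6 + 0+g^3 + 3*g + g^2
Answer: 1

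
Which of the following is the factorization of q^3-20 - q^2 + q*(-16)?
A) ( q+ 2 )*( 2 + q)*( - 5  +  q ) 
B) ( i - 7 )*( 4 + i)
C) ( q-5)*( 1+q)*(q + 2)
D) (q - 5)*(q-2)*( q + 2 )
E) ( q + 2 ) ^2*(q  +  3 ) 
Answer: A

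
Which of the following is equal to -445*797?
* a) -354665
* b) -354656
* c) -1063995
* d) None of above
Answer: a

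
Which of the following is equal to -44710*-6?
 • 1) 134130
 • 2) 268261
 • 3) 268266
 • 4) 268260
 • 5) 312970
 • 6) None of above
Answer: 4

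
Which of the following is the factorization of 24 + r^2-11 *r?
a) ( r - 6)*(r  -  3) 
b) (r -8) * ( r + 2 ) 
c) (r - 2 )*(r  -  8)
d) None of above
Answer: d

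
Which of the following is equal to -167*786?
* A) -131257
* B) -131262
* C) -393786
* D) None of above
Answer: B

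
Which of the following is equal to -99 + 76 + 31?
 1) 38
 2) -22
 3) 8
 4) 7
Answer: 3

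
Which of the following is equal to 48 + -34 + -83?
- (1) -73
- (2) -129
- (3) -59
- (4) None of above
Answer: 4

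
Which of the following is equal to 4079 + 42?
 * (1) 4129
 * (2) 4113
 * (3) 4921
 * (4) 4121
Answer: 4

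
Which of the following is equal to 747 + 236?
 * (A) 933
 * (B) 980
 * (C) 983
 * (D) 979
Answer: C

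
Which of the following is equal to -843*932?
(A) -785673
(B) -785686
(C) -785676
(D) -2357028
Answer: C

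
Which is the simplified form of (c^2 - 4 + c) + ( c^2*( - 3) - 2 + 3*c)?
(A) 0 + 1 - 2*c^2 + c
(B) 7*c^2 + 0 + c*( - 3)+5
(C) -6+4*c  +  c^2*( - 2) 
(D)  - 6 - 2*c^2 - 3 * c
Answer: C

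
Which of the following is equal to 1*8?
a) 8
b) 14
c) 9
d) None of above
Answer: a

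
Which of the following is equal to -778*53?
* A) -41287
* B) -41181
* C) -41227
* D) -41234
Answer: D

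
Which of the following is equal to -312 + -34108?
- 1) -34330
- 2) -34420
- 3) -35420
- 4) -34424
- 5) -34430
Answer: 2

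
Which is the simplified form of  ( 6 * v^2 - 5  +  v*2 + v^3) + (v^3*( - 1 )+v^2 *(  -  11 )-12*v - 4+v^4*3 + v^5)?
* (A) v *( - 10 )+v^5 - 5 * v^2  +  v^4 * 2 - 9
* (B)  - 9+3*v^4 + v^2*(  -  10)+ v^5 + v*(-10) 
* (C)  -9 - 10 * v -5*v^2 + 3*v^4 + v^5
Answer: C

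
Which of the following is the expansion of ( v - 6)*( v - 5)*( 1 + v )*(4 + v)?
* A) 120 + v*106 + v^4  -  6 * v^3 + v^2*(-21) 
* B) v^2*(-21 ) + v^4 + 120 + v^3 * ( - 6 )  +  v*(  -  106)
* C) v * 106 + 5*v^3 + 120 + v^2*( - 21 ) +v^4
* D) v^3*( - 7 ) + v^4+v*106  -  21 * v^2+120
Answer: A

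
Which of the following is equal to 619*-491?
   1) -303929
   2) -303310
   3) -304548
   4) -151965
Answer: 1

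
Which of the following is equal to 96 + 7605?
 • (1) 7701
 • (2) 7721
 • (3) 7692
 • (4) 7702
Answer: 1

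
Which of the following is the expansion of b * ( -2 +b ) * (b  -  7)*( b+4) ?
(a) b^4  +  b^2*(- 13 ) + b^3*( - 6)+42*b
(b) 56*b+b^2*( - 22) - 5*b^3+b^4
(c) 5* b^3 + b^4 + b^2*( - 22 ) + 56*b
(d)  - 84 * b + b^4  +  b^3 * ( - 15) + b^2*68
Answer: b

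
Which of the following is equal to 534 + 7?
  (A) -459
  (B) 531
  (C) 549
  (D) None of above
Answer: D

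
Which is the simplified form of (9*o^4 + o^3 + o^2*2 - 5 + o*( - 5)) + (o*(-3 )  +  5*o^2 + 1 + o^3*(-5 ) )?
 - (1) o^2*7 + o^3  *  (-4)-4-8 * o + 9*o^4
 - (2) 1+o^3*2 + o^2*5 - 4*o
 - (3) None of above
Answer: 1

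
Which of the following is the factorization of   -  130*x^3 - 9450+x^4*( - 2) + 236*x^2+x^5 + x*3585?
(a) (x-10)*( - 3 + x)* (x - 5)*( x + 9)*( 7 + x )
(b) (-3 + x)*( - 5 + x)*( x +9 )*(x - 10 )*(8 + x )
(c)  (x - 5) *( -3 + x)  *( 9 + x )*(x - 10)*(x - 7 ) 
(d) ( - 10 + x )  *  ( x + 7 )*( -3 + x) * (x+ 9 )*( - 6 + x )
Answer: a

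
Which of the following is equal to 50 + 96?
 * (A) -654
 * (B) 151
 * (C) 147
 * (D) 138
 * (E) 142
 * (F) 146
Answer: F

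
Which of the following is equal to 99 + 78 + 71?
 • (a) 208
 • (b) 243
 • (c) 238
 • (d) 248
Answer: d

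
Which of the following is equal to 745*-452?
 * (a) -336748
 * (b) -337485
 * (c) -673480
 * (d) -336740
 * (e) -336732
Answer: d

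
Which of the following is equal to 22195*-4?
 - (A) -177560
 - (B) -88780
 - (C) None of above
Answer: B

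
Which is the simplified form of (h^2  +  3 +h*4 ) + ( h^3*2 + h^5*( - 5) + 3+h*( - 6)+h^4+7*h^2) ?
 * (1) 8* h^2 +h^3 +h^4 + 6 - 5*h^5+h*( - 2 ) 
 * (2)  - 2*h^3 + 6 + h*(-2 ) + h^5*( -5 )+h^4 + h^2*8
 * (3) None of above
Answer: 3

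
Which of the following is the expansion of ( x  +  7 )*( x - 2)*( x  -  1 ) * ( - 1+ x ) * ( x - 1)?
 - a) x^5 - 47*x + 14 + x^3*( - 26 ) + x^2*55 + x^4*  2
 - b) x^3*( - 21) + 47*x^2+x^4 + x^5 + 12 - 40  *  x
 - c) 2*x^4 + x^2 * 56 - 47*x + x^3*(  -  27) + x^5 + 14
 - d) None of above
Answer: d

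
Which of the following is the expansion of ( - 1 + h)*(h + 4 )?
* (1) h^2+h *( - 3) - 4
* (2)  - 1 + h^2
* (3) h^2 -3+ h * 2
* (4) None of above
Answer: 4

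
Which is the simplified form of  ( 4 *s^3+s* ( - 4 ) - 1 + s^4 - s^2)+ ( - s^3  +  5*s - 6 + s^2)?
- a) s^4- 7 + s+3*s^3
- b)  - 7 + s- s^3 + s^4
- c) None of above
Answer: a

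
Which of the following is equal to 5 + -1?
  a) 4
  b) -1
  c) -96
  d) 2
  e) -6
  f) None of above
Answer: a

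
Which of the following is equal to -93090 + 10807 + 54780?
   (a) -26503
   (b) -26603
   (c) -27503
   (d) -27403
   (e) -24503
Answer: c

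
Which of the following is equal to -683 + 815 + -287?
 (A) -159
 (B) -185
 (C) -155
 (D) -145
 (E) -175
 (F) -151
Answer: C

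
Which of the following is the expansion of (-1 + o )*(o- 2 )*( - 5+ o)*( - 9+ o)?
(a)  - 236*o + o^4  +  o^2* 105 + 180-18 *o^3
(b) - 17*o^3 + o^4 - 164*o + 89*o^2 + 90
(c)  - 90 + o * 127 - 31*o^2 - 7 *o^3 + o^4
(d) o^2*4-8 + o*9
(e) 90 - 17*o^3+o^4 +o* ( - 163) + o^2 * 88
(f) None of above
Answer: f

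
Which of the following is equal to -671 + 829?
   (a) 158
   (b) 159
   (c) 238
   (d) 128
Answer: a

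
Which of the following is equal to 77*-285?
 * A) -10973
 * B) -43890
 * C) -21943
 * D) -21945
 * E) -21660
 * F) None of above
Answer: D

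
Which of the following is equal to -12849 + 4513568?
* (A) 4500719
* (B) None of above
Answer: A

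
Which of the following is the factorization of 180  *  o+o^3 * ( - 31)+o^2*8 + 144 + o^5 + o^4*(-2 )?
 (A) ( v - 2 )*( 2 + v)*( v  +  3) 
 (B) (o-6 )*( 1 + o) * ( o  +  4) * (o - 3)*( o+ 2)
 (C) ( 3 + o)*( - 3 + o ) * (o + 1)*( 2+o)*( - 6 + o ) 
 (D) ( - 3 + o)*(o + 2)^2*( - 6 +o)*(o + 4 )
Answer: B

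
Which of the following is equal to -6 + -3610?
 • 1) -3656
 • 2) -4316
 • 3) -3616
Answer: 3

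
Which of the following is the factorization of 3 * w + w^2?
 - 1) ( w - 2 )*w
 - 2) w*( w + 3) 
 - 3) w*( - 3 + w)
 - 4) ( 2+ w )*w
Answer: 2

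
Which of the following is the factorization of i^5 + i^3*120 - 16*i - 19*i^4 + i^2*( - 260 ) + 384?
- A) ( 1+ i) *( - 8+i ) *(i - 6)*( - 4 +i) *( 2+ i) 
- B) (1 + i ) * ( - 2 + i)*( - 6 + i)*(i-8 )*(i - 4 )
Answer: B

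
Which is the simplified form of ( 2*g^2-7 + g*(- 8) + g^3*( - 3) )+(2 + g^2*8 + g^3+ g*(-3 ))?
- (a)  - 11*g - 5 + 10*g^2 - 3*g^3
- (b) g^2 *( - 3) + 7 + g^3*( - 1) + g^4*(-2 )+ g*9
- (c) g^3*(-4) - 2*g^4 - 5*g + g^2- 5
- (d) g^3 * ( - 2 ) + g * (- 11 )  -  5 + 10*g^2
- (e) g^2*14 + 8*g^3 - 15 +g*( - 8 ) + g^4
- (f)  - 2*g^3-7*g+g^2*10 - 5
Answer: d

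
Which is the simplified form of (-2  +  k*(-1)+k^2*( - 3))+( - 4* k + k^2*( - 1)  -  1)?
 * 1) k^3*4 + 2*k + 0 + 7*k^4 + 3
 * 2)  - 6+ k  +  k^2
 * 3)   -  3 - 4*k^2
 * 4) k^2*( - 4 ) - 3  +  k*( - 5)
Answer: 4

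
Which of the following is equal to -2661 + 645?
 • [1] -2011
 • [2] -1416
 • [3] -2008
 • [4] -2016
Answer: 4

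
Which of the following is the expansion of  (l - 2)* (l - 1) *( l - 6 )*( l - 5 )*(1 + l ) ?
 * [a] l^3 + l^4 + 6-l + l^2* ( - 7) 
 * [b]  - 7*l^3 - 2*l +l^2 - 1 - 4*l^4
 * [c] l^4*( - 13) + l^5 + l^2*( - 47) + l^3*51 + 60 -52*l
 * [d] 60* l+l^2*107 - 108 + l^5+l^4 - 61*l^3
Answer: c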